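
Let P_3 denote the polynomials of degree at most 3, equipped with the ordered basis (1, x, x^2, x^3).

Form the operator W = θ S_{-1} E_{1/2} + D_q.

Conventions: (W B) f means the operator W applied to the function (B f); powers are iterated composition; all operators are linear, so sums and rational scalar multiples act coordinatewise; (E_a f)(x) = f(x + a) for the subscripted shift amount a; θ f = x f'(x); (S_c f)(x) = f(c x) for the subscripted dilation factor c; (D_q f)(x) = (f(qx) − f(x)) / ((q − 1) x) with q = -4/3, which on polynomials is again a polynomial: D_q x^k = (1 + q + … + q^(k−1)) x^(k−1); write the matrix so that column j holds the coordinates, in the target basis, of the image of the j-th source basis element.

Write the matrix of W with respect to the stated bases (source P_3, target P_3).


the matrix is [[0, 1, 0, 0]; [0, -1, -4/3, -3/4]; [0, 0, 2, 40/9]; [0, 0, 0, -3]] (rows listed top to bottom)

image of 1: 0
image of x: -x + 1
image of x^2: 2x^2 - (4/3)x
image of x^3: -3x^3 + (40/9)x^2 - (3/4)x
each image's coordinates form column j of the matrix


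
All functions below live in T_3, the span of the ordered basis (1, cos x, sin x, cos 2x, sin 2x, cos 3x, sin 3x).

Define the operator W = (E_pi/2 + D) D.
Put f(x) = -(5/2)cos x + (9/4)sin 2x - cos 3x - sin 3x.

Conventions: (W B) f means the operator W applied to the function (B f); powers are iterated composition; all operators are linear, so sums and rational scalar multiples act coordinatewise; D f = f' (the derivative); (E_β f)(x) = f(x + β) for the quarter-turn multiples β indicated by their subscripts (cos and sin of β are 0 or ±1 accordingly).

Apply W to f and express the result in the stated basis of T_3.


g(x) = 5cos x - (9/2)cos 2x - 9sin 2x + 6cos 3x + 6sin 3x

D f = (5/2)sin x + (9/2)cos 2x - 3cos 3x + 3sin 3x
E_pi/2 D f = (5/2)cos x - (9/2)cos 2x - 3cos 3x - 3sin 3x
D D f = (5/2)cos x - 9sin 2x + 9cos 3x + 9sin 3x
(E_pi/2 + D) D f = 5cos x - (9/2)cos 2x - 9sin 2x + 6cos 3x + 6sin 3x


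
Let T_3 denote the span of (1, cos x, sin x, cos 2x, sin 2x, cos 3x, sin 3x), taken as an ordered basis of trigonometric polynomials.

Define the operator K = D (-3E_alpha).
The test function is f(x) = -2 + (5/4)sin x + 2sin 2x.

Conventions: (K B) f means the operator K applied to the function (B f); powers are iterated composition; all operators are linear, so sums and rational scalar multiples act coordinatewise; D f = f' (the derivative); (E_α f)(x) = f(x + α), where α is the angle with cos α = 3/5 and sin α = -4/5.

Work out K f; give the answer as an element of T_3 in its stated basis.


E_alpha f = -2 - cos x + (3/4)sin x - (48/25)cos 2x - (14/25)sin 2x
(-3E_alpha) f = 6 + 3cos x - (9/4)sin x + (144/25)cos 2x + (42/25)sin 2x
D (-3E_alpha) f = -(9/4)cos x - 3sin x + (84/25)cos 2x - (288/25)sin 2x

g(x) = -(9/4)cos x - 3sin x + (84/25)cos 2x - (288/25)sin 2x


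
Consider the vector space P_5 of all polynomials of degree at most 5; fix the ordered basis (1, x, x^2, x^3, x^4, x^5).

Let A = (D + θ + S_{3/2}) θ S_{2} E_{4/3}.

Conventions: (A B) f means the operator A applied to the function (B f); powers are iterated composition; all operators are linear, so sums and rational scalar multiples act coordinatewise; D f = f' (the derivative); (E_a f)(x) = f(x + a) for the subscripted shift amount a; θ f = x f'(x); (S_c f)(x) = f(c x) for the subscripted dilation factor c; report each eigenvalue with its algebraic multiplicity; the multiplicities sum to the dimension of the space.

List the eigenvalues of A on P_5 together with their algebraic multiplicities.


image of 1: 0
image of x: 5x + 2
image of x^2: 34x^2 + (88/3)x + 16/3
image of x^3: 153x^3 + 208x^2 + (272/3)x + 32/3
image of x^4: 580x^4 + 1072x^3 + (2240/3)x^2 + (5888/27)x + 512/27
image of x^5: 2015x^5 + (14000/3)x^4 + (13280/3)x^3 + (56320/27)x^2 + (37120/81)x + 2560/81
the matrix is upper triangular; its diagonal is (0, 5, 34, 153, 580, 2015)
for a triangular matrix the eigenvalues are the diagonal entries, with algebraic multiplicity their repetition count

λ = 0 (multiplicity 1), λ = 5 (multiplicity 1), λ = 34 (multiplicity 1), λ = 153 (multiplicity 1), λ = 580 (multiplicity 1), λ = 2015 (multiplicity 1)


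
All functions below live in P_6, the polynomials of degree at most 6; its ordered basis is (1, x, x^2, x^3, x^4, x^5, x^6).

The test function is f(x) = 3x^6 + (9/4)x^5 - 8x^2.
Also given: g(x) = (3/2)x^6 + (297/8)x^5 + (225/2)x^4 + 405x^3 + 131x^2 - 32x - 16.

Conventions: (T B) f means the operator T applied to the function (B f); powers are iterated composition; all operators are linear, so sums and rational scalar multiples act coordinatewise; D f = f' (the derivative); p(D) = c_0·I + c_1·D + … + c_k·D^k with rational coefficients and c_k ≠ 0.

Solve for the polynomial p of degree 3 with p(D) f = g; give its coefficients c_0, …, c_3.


D^0 f = 3x^6 + (9/4)x^5 - 8x^2
D^1 f = 18x^5 + (45/4)x^4 - 16x
D^2 f = 90x^4 + 45x^3 - 16
D^3 f = 360x^3 + 135x^2
matching coefficients of g against c_0 f + c_1 Df + … from the top degree down determines the c_i
solution: c_0 = 1/2, c_1 = 2, c_2 = 1, c_3 = 1

p(D) = (1/2)·I + 2·D + D^2 + D^3, i.e. c_0 = 1/2, c_1 = 2, c_2 = 1, c_3 = 1


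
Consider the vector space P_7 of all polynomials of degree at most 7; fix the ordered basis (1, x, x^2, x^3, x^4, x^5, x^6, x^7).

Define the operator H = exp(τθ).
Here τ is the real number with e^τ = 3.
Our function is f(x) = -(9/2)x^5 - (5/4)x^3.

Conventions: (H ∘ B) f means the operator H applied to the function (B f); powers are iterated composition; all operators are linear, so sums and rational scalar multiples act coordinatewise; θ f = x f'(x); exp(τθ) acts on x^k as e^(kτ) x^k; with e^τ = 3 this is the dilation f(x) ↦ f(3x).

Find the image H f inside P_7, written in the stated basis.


exp(τθ) x^k = e^(kτ) x^k; with e^τ = 3 this sends x^k to 3^k x^k
x^3 ↦ 27 x^3
x^5 ↦ 243 x^5
applying this coordinatewise to f: exp(τθ) f = -(2187/2)x^5 - (135/4)x^3

g(x) = -(2187/2)x^5 - (135/4)x^3


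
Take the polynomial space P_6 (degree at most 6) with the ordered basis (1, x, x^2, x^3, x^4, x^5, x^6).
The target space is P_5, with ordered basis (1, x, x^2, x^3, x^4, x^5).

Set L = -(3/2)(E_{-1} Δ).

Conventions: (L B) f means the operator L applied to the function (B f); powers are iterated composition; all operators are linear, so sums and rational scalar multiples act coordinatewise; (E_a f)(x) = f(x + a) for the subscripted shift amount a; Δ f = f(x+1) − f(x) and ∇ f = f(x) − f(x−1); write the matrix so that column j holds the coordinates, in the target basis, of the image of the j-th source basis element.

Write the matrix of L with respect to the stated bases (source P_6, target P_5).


image of 1: 0
image of x: -3/2
image of x^2: -3x + 3/2
image of x^3: -(9/2)x^2 + (9/2)x - 3/2
image of x^4: -6x^3 + 9x^2 - 6x + 3/2
image of x^5: -(15/2)x^4 + 15x^3 - 15x^2 + (15/2)x - 3/2
image of x^6: -9x^5 + (45/2)x^4 - 30x^3 + (45/2)x^2 - 9x + 3/2
each image's coordinates form column j of the matrix

the matrix is [[0, -3/2, 3/2, -3/2, 3/2, -3/2, 3/2]; [0, 0, -3, 9/2, -6, 15/2, -9]; [0, 0, 0, -9/2, 9, -15, 45/2]; [0, 0, 0, 0, -6, 15, -30]; [0, 0, 0, 0, 0, -15/2, 45/2]; [0, 0, 0, 0, 0, 0, -9]] (rows listed top to bottom)


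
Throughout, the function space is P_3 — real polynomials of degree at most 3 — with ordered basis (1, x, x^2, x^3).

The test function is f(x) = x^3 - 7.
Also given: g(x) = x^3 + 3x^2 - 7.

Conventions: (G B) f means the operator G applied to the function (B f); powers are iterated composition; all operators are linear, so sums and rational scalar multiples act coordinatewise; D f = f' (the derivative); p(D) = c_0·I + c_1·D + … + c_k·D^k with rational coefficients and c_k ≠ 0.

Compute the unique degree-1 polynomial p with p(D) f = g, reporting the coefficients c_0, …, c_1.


c_0 = 1, c_1 = 1

D^0 f = x^3 - 7
D^1 f = 3x^2
matching coefficients of g against c_0 f + c_1 Df + … from the top degree down determines the c_i
solution: c_0 = 1, c_1 = 1


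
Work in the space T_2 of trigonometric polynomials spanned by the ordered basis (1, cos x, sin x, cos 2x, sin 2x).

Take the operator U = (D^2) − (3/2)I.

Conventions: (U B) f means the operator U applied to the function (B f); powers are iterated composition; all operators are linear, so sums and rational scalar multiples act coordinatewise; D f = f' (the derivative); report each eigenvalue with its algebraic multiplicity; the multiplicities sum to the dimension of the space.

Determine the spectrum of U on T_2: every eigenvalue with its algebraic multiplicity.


image of 1: -3/2
image of cos x: -(5/2)cos x
image of sin x: -(5/2)sin x
image of cos 2x: -(11/2)cos 2x
image of sin 2x: -(11/2)sin 2x
the matrix is diagonal; its diagonal is (-3/2, -5/2, -5/2, -11/2, -11/2)
for a triangular matrix the eigenvalues are the diagonal entries, with algebraic multiplicity their repetition count

λ = -11/2 (multiplicity 2), λ = -5/2 (multiplicity 2), λ = -3/2 (multiplicity 1)


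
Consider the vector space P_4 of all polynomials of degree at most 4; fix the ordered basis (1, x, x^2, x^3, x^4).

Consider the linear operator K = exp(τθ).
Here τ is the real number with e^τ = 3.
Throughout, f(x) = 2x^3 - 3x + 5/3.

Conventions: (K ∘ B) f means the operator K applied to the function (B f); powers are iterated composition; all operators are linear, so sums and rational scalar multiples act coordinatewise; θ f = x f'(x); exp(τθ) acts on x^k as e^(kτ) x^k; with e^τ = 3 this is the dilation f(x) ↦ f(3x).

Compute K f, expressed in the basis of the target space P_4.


the image equals g(x) = 54x^3 - 9x + 5/3

exp(τθ) x^k = e^(kτ) x^k; with e^τ = 3 this sends x^k to 3^k x^k
x ↦ 3 x
x^3 ↦ 27 x^3
applying this coordinatewise to f: exp(τθ) f = 54x^3 - 9x + 5/3


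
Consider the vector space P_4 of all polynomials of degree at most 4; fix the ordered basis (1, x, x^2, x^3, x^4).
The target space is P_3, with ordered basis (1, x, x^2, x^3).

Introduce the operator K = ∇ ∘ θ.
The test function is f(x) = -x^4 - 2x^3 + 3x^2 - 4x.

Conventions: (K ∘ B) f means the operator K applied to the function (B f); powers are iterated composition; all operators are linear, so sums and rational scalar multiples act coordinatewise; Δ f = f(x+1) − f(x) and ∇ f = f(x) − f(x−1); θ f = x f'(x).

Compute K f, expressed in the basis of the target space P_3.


the result is g(x) = -16x^3 + 6x^2 + 14x - 12

θ f = -4x^4 - 6x^3 + 6x^2 - 4x
∇ θ f = -16x^3 + 6x^2 + 14x - 12


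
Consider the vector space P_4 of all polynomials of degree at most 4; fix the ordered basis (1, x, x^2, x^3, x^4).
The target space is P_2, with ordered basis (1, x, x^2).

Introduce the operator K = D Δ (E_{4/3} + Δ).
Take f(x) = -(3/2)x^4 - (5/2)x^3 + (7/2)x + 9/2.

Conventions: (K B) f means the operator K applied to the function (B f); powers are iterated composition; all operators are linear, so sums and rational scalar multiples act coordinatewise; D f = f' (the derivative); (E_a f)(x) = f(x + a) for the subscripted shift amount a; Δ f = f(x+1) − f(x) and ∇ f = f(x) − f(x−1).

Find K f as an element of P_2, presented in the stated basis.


g(x) = -18x^2 - 117x - 281/2

E_{4/3} f = -(3/2)x^4 - (21/2)x^3 - 26x^2 - (433/18)x - 3/2
Δ f = -6x^3 - (33/2)x^2 - (27/2)x - 1/2
(E_{4/3} + Δ) f = -(3/2)x^4 - (33/2)x^3 - (85/2)x^2 - (338/9)x - 2
Δ (E_{4/3} + Δ) f = -6x^3 - (117/2)x^2 - (281/2)x - 1765/18
D Δ (E_{4/3} + Δ) f = -18x^2 - 117x - 281/2


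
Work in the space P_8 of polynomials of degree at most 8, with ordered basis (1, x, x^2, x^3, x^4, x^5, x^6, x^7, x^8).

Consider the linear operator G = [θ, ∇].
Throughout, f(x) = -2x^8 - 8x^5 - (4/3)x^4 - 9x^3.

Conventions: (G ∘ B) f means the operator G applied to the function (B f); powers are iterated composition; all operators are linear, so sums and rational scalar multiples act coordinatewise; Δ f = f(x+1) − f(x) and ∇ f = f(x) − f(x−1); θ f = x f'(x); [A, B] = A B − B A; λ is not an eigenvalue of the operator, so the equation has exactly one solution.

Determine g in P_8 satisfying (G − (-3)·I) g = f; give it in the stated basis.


write g with unknown coordinates in the stated basis and equate coefficients in (G − (-3)·I) g = f
solving from the highest basis element down gives g = -(2/3)x^8 - (16/9)x^7 + (224/27)x^6 + (40/27)x^5 - (6556/81)x^4 + (16007/243)x^3 + (51911/243)x^2 - (165884/729)x - 133343/2187
check: G g = (16/3)x^7 - (224/9)x^6 - (112/9)x^5 + (6520/27)x^4 - (16736/81)x^3 - (51911/81)x^2 + (165884/243)x + 133343/729
so G g − (-3)·g = -2x^8 - 8x^5 - (4/3)x^4 - 9x^3 = f ✓

the image equals g(x) = -(2/3)x^8 - (16/9)x^7 + (224/27)x^6 + (40/27)x^5 - (6556/81)x^4 + (16007/243)x^3 + (51911/243)x^2 - (165884/729)x - 133343/2187


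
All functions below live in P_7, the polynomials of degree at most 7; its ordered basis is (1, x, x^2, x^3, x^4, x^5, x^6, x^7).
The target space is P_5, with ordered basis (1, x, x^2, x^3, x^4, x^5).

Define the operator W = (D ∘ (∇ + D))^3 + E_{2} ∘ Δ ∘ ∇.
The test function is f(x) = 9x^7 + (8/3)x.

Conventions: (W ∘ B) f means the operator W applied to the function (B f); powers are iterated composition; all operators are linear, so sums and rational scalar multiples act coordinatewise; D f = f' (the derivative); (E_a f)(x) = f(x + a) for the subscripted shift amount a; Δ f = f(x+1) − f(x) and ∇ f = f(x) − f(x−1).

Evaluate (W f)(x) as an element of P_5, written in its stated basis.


g(x) = 378x^5 + 3780x^4 + 15750x^3 + 34020x^2 + 400806x - 254772

∇ f = 63x^6 - 189x^5 + 315x^4 - 315x^3 + 189x^2 - 63x + 35/3
D f = 63x^6 + 8/3
(∇ + D) f = 126x^6 - 189x^5 + 315x^4 - 315x^3 + 189x^2 - 63x + 43/3
D (∇ + D) f = 756x^5 - 945x^4 + 1260x^3 - 945x^2 + 378x - 63
∇ (D ∘ (∇ + D)) f = 3780x^4 - 11340x^3 + 17010x^2 - 13230x + 4284
D (D ∘ (∇ + D)) f = 3780x^4 - 3780x^3 + 3780x^2 - 1890x + 378
(∇ + D) (D ∘ (∇ + D)) f = 7560x^4 - 15120x^3 + 20790x^2 - 15120x + 4662
D (∇ + D) (D ∘ (∇ + D)) f = 30240x^3 - 45360x^2 + 41580x - 15120
∇ (D ∘ (∇ + D)) (D ∘ (∇ + D)) f = 90720x^2 - 181440x + 117180
D (D ∘ (∇ + D)) (D ∘ (∇ + D)) f = 90720x^2 - 90720x + 41580
(∇ + D) (D ∘ (∇ + D)) (D ∘ (∇ + D)) f = 181440x^2 - 272160x + 158760
D (∇ + D) (D ∘ (∇ + D)) (D ∘ (∇ + D)) f = 362880x - 272160
∇ f = 63x^6 - 189x^5 + 315x^4 - 315x^3 + 189x^2 - 63x + 35/3
Δ ∇ f = 378x^5 + 630x^3 + 126x
E_{2} Δ ∇ f = 378x^5 + 3780x^4 + 15750x^3 + 34020x^2 + 37926x + 17388
((D ∘ (∇ + D))^3 + E_{2} ∘ Δ ∘ ∇) f = 378x^5 + 3780x^4 + 15750x^3 + 34020x^2 + 400806x - 254772


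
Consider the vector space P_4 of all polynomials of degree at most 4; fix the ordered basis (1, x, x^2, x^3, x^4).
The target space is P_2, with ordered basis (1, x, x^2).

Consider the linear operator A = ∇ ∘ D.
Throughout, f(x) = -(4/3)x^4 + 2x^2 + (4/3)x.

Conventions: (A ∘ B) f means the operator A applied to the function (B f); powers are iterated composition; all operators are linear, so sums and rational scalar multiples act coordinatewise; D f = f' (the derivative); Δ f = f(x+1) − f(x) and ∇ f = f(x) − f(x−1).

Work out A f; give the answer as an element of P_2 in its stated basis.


g(x) = -16x^2 + 16x - 4/3

D f = -(16/3)x^3 + 4x + 4/3
∇ D f = -16x^2 + 16x - 4/3


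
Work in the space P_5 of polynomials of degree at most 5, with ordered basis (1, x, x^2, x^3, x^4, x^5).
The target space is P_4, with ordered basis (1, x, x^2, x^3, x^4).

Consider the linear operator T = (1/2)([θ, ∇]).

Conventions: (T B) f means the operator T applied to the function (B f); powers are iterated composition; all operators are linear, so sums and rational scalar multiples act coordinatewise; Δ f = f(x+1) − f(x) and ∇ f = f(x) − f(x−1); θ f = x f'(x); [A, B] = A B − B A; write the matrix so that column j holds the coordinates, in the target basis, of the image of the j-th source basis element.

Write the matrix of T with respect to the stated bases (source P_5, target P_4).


image of 1: 0
image of x: -1/2
image of x^2: -x + 1
image of x^3: -(3/2)x^2 + 3x - 3/2
image of x^4: -2x^3 + 6x^2 - 6x + 2
image of x^5: -(5/2)x^4 + 10x^3 - 15x^2 + 10x - 5/2
each image's coordinates form column j of the matrix

the matrix is [[0, -1/2, 1, -3/2, 2, -5/2]; [0, 0, -1, 3, -6, 10]; [0, 0, 0, -3/2, 6, -15]; [0, 0, 0, 0, -2, 10]; [0, 0, 0, 0, 0, -5/2]] (rows listed top to bottom)


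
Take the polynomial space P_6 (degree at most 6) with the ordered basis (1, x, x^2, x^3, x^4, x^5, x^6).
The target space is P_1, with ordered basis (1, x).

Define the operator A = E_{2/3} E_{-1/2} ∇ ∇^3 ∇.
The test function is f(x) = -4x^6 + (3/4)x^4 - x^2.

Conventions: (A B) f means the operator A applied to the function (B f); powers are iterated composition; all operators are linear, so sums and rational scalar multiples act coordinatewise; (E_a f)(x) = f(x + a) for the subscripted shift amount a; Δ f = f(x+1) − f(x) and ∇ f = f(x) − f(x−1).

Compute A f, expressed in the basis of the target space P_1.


the image equals g(x) = -2880x + 6720

∇ f = -24x^5 + 60x^4 - 77x^3 + (111/2)x^2 - 23x + 17/4
∇ ∇ f = -120x^4 + 480x^3 - 831x^2 + 702x - 479/2
∇ ∇ ∇ f = -480x^3 + 2160x^2 - 3582x + 2133
∇ ∇ ∇ ∇ f = -1440x^2 + 5760x - 6222
∇ ∇^3 ∇ f = -2880x + 7200
E_{-1/2} ∇ ∇^3 ∇ f = -2880x + 8640
E_{2/3} E_{-1/2} ∇ ∇^3 ∇ f = -2880x + 6720


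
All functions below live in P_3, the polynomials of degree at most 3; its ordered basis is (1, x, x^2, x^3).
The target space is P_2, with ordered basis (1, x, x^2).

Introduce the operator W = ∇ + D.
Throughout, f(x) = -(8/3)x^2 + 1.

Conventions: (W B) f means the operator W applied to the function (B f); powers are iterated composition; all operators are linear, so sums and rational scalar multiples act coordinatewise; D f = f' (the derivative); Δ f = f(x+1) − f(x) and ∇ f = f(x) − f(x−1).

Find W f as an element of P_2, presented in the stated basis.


the result is g(x) = -(32/3)x + 8/3

∇ f = -(16/3)x + 8/3
D f = -(16/3)x
(∇ + D) f = -(32/3)x + 8/3


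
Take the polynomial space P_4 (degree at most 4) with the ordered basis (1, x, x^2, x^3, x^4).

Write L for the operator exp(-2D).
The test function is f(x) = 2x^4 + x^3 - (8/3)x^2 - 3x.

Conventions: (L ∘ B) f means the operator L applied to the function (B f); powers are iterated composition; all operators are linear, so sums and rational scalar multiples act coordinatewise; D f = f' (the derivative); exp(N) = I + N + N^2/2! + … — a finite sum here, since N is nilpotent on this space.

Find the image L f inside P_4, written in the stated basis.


order-1 term: -16x^3 - 6x^2 + (32/3)x + 6
order-2 term: 48x^2 + 12x - 32/3
order-3 term: -64x - 8
order-4 term: 32
the series for exp(-2D) f terminates at order 4
exp(-2D) f = 2x^4 - 15x^3 + (118/3)x^2 - (133/3)x + 58/3

the image equals g(x) = 2x^4 - 15x^3 + (118/3)x^2 - (133/3)x + 58/3


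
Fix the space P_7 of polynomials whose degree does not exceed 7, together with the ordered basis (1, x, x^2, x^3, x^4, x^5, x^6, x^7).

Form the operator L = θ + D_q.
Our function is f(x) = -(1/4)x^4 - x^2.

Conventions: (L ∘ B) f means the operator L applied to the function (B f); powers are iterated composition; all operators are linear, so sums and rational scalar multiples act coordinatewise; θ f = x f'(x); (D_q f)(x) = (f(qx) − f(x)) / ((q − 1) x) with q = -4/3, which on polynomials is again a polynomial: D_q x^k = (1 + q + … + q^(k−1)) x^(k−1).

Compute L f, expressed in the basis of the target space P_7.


the image equals g(x) = -x^4 + (25/108)x^3 - 2x^2 + (1/3)x

θ f = -x^4 - 2x^2
D_q f = (25/108)x^3 + (1/3)x
(θ + D_q) f = -x^4 + (25/108)x^3 - 2x^2 + (1/3)x


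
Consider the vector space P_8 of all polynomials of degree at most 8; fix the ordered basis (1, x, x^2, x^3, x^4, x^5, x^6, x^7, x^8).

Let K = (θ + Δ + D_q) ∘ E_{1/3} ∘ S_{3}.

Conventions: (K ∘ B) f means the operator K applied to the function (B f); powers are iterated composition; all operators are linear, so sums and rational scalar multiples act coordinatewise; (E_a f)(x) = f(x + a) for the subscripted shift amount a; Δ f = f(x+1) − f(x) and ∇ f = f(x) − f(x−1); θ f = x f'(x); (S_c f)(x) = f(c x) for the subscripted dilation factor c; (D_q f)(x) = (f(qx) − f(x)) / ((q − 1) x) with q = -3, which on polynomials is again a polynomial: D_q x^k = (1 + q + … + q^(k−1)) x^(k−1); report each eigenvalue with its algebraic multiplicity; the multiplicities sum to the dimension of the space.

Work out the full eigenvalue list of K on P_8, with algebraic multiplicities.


λ = 0 (multiplicity 1), λ = 3 (multiplicity 1), λ = 18 (multiplicity 1), λ = 81 (multiplicity 1), λ = 324 (multiplicity 1), λ = 1215 (multiplicity 1), λ = 4374 (multiplicity 1), λ = 15309 (multiplicity 1), λ = 52488 (multiplicity 1)

image of 1: 0
image of x: 3x + 6
image of x^2: 18x^2 + 6x + 21
image of x^3: 81x^3 + 324x^2 + 90x + 72
image of x^4: 324x^4 - 972x^3 + 1674x^2 + 660x + 267
image of x^5: 1215x^5 + 17658x^4 - 3240x^3 + 7740x^2 + 3660x + 1038
image of x^6: 4374x^6 - 121014x^5 + 112023x^4 + 11340x^3 + 38475x^2 + 18162x + 4113
image of x^7: 15309x^7 + 1242216x^6 - 826686x^5 + 501228x^4 + 187110x^3 + 200340x^2 + 85638x + 16404
image of x^8: 52488x^8 - 10585080x^7 + 9998964x^6 - 2789640x^5 + 2298618x^4 + 1437912x^3 + 1043028x^2 + 392712x + 65559
the matrix is upper triangular; its diagonal is (0, 3, 18, 81, 324, 1215, 4374, 15309, 52488)
for a triangular matrix the eigenvalues are the diagonal entries, with algebraic multiplicity their repetition count


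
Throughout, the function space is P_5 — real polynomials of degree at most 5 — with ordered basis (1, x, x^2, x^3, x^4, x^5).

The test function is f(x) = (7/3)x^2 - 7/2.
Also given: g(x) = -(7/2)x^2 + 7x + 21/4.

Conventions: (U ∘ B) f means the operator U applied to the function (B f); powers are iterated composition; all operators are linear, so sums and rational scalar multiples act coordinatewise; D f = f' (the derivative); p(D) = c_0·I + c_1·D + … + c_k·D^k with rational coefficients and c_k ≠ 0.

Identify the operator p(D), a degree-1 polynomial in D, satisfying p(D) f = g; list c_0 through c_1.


D^0 f = (7/3)x^2 - 7/2
D^1 f = (14/3)x
matching coefficients of g against c_0 f + c_1 Df + … from the top degree down determines the c_i
solution: c_0 = -3/2, c_1 = 3/2

c_0 = -3/2, c_1 = 3/2


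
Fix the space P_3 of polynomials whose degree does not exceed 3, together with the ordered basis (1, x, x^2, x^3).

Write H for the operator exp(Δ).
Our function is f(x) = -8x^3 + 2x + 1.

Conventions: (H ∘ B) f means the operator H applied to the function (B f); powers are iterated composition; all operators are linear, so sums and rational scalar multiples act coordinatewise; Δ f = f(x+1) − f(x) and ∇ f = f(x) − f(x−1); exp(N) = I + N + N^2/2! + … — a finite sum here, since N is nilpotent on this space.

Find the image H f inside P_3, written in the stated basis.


order-1 term: -24x^2 - 24x - 6
order-2 term: -24x - 24
order-3 term: -8
the series for exp(Δ) f terminates at order 3
exp(Δ) f = -8x^3 - 24x^2 - 46x - 37

the image equals g(x) = -8x^3 - 24x^2 - 46x - 37


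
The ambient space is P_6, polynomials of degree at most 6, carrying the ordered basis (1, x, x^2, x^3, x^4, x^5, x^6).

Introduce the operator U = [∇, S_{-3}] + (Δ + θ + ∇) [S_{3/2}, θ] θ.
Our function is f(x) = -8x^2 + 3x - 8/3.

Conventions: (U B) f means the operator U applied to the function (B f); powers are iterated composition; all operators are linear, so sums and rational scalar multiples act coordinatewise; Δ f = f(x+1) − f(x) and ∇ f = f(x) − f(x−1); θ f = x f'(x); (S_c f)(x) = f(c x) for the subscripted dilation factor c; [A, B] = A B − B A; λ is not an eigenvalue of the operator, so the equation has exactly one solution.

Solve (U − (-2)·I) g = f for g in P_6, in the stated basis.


write g with unknown coordinates in the stated basis and equate coefficients in (U − (-2)·I) g = f
solving from the highest basis element down gives g = -4x^2 + (99/2)x + 245/3
check: U g = -96x - 166
so U g − (-2)·g = -8x^2 + 3x - 8/3 = f ✓

the result is g(x) = -4x^2 + (99/2)x + 245/3


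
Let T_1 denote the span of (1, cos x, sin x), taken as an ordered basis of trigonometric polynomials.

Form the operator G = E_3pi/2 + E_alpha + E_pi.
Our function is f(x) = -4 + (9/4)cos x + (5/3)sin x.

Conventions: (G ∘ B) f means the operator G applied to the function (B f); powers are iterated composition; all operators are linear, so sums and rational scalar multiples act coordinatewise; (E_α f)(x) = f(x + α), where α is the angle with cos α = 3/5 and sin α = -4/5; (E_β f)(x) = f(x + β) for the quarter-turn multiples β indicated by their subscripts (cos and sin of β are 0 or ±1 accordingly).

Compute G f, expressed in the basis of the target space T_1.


E_3pi/2 f = -4 - (5/3)cos x + (9/4)sin x
E_alpha f = -4 + (1/60)cos x + (14/5)sin x
E_pi f = -4 - (9/4)cos x - (5/3)sin x
(E_3pi/2 + E_alpha + E_pi) f = -12 - (39/10)cos x + (203/60)sin x

the image equals g(x) = -12 - (39/10)cos x + (203/60)sin x


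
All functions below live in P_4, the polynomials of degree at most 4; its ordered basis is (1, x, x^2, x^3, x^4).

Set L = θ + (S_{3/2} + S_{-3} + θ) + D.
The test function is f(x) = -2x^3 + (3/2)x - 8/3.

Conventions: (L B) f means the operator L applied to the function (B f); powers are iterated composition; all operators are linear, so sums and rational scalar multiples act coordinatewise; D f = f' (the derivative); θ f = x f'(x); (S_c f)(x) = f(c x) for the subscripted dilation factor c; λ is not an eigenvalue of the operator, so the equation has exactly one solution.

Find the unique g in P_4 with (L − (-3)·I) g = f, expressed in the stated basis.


write g with unknown coordinates in the stated basis and equate coefficients in (L − (-3)·I) g = f
solving from the highest basis element down gives g = (16/117)x^3 - (64/2847)x^2 + (8797/19929)x - 20647/33215
check: L g = -(94/39)x^3 + (64/949)x^2 + (2335/13286)x - 79897/99645
so L g − (-3)·g = -2x^3 + (3/2)x - 8/3 = f ✓

g(x) = (16/117)x^3 - (64/2847)x^2 + (8797/19929)x - 20647/33215


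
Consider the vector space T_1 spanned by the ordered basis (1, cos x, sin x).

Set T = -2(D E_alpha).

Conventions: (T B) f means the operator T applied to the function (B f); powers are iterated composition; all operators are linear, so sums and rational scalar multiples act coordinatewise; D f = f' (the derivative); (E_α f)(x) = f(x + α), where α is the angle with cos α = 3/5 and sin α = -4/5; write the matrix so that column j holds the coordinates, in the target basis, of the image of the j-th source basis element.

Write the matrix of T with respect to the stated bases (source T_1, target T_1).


the matrix is [[0, 0, 0]; [0, -8/5, -6/5]; [0, 6/5, -8/5]] (rows listed top to bottom)

image of 1: 0
image of cos x: -(8/5)cos x + (6/5)sin x
image of sin x: -(6/5)cos x - (8/5)sin x
each image's coordinates form column j of the matrix


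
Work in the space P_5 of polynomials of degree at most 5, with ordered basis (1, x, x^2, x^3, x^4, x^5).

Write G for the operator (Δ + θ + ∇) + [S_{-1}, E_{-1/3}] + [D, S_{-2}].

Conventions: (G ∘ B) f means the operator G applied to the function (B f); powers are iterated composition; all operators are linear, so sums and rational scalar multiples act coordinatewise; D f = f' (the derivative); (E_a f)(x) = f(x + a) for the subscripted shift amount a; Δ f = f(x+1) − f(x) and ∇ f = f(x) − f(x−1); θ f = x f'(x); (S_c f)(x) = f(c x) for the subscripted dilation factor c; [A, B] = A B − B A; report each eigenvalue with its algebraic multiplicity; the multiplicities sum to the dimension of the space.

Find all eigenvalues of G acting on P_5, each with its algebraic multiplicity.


image of 1: 0
image of x: x - 5/3
image of x^2: 2x^2 + (52/3)x
image of x^3: 3x^3 - 32x^2 + 52/27
image of x^4: 4x^4 + (320/3)x^3 + (224/27)x
image of x^5: 5x^5 - (700/3)x^4 + (520/27)x^2 + 484/243
the matrix is upper triangular; its diagonal is (0, 1, 2, 3, 4, 5)
for a triangular matrix the eigenvalues are the diagonal entries, with algebraic multiplicity their repetition count

λ = 0 (multiplicity 1), λ = 1 (multiplicity 1), λ = 2 (multiplicity 1), λ = 3 (multiplicity 1), λ = 4 (multiplicity 1), λ = 5 (multiplicity 1)


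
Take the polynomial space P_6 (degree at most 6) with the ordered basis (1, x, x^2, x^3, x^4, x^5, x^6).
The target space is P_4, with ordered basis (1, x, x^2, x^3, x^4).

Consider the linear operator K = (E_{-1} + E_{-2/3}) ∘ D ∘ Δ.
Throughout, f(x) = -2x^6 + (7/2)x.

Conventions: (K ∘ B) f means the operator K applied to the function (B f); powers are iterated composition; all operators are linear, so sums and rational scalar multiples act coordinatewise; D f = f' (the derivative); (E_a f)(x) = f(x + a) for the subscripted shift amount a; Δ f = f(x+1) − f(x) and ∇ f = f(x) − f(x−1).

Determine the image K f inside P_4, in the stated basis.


Δ f = -12x^5 - 30x^4 - 40x^3 - 30x^2 - 12x + 3/2
D Δ f = -60x^4 - 120x^3 - 120x^2 - 60x - 12
E_{-1} (D ∘ Δ) f = -60x^4 + 120x^3 - 120x^2 + 60x - 12
E_{-2/3} (D ∘ Δ) f = -60x^4 + 40x^3 - 40x^2 + (100/9)x - 44/27
(E_{-1} + E_{-2/3}) (D ∘ Δ) f = -120x^4 + 160x^3 - 160x^2 + (640/9)x - 368/27

the result is g(x) = -120x^4 + 160x^3 - 160x^2 + (640/9)x - 368/27


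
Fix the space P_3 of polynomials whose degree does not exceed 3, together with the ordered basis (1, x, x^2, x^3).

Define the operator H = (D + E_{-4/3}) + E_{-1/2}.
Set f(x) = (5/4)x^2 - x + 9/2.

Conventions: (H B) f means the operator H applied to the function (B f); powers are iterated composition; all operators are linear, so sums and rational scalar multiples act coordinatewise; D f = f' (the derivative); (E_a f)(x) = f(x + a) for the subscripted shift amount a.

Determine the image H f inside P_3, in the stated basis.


the result is g(x) = (5/2)x^2 - (49/12)x + 1781/144

D f = (5/2)x - 1
E_{-4/3} f = (5/4)x^2 - (13/3)x + 145/18
(D + E_{-4/3}) f = (5/4)x^2 - (11/6)x + 127/18
E_{-1/2} f = (5/4)x^2 - (9/4)x + 85/16
((D + E_{-4/3}) + E_{-1/2}) f = (5/2)x^2 - (49/12)x + 1781/144


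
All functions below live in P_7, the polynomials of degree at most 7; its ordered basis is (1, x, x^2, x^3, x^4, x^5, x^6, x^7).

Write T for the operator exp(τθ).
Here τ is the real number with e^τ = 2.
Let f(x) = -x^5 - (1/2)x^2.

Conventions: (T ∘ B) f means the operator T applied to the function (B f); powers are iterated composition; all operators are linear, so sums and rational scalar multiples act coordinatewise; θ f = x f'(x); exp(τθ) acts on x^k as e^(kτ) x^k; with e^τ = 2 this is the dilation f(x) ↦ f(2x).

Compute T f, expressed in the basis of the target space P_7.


exp(τθ) x^k = e^(kτ) x^k; with e^τ = 2 this sends x^k to 2^k x^k
x^2 ↦ 4 x^2
x^5 ↦ 32 x^5
applying this coordinatewise to f: exp(τθ) f = -32x^5 - 2x^2

the result is g(x) = -32x^5 - 2x^2


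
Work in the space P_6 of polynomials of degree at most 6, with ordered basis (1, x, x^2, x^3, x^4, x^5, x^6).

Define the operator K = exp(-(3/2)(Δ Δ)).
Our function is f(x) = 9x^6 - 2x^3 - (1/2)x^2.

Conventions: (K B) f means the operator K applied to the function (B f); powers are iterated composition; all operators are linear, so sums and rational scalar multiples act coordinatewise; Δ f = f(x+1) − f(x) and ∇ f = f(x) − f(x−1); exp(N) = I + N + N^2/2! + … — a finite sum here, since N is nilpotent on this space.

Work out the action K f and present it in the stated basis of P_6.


the image equals g(x) = 9x^6 - 405x^4 - 1622x^3 + (1619/2)x^2 + 12168x + 22665/2

order-1 term: -405x^4 - 1620x^3 - 2835x^2 - 2412x - 1635/2
order-2 term: 3645x^2 + 14580x + 15795
order-3 term: -3645
the series for exp(-(3/2)(Δ Δ)) f terminates at order 3
exp(-(3/2)(Δ Δ)) f = 9x^6 - 405x^4 - 1622x^3 + (1619/2)x^2 + 12168x + 22665/2


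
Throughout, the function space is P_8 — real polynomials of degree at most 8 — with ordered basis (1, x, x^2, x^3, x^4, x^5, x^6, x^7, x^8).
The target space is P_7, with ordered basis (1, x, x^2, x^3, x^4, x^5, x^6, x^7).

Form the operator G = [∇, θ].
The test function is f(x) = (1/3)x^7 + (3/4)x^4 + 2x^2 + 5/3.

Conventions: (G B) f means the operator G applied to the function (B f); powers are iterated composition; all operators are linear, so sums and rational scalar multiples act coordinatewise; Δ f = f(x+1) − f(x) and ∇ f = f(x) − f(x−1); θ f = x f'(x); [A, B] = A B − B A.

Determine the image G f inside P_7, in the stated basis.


the image equals g(x) = (7/3)x^6 - 14x^5 + 35x^4 - (131/3)x^3 + 26x^2 - x - 14/3

θ f = (7/3)x^7 + 3x^4 + 4x^2
∇ θ f = (49/3)x^6 - 49x^5 + (245/3)x^4 - (209/3)x^3 + 31x^2 + (11/3)x - 14/3
∇ f = (7/3)x^6 - 7x^5 + (35/3)x^4 - (26/3)x^3 + (5/2)x^2 + (14/3)x - 29/12
θ ∇ f = 14x^6 - 35x^5 + (140/3)x^4 - 26x^3 + 5x^2 + (14/3)x
[∇, θ] f = (7/3)x^6 - 14x^5 + 35x^4 - (131/3)x^3 + 26x^2 - x - 14/3


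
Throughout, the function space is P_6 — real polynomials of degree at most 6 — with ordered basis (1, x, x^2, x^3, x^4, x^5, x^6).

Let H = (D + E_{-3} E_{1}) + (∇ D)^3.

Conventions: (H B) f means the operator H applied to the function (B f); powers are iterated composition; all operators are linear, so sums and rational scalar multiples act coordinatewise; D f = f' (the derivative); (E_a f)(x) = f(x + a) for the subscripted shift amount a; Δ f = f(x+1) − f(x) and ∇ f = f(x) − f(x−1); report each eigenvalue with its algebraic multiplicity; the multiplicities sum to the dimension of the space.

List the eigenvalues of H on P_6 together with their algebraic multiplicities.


λ = 1 (multiplicity 7)

image of 1: 1
image of x: x - 1
image of x^2: x^2 - 2x + 4
image of x^3: x^3 - 3x^2 + 12x - 8
image of x^4: x^4 - 4x^3 + 24x^2 - 32x + 16
image of x^5: x^5 - 5x^4 + 40x^3 - 80x^2 + 80x - 32
image of x^6: x^6 - 6x^5 + 60x^4 - 160x^3 + 240x^2 - 192x + 784
the matrix is upper triangular; its diagonal is (1, 1, 1, 1, 1, 1, 1)
for a triangular matrix the eigenvalues are the diagonal entries, with algebraic multiplicity their repetition count


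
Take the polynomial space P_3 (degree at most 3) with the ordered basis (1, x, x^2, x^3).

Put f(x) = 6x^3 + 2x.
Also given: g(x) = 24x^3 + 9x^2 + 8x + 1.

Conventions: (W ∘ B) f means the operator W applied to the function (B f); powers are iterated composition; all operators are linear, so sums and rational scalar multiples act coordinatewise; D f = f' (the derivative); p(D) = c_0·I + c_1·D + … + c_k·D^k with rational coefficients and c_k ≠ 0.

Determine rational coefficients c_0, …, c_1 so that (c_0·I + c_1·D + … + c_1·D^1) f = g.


c_0 = 4, c_1 = 1/2

D^0 f = 6x^3 + 2x
D^1 f = 18x^2 + 2
matching coefficients of g against c_0 f + c_1 Df + … from the top degree down determines the c_i
solution: c_0 = 4, c_1 = 1/2


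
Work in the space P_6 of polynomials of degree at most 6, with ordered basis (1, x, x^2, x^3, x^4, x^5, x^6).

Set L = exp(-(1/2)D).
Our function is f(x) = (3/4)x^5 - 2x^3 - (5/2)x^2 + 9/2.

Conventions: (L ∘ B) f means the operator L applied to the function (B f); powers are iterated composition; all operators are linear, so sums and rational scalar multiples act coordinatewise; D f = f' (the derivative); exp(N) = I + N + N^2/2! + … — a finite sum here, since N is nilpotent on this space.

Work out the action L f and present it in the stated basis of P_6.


order-1 term: -(15/8)x^4 + 3x^2 + (5/2)x
order-2 term: (15/8)x^3 - (3/2)x - 5/8
order-3 term: -(15/16)x^2 + 1/4
order-4 term: (15/64)x
order-5 term: -3/128
the series for exp(-(1/2)D) f terminates at order 5
exp(-(1/2)D) f = (3/4)x^5 - (15/8)x^4 - (1/8)x^3 - (7/16)x^2 + (79/64)x + 525/128

g(x) = (3/4)x^5 - (15/8)x^4 - (1/8)x^3 - (7/16)x^2 + (79/64)x + 525/128


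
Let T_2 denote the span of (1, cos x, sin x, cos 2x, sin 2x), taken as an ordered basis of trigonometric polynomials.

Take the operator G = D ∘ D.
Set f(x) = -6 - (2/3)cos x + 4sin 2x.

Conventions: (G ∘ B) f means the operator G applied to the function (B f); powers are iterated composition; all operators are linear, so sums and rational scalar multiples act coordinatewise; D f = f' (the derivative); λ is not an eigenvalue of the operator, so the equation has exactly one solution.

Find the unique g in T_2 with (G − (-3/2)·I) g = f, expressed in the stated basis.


write g with unknown coordinates in the stated basis and equate coefficients in (G − (-3/2)·I) g = f
solving from the highest basis element down gives g = -4 - (4/3)cos x - (8/5)sin 2x
check: G g = (4/3)cos x + (32/5)sin 2x
so G g − (-3/2)·g = -6 - (2/3)cos x + 4sin 2x = f ✓

the result is g(x) = -4 - (4/3)cos x - (8/5)sin 2x


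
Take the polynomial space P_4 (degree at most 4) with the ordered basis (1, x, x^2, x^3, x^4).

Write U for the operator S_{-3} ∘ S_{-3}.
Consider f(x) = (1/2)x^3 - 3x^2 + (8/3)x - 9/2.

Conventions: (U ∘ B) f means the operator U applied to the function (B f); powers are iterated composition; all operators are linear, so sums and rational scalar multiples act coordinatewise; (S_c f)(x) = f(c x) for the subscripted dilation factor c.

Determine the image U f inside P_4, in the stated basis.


S_{-3} f = -(27/2)x^3 - 27x^2 - 8x - 9/2
S_{-3} S_{-3} f = (729/2)x^3 - 243x^2 + 24x - 9/2

the image equals g(x) = (729/2)x^3 - 243x^2 + 24x - 9/2


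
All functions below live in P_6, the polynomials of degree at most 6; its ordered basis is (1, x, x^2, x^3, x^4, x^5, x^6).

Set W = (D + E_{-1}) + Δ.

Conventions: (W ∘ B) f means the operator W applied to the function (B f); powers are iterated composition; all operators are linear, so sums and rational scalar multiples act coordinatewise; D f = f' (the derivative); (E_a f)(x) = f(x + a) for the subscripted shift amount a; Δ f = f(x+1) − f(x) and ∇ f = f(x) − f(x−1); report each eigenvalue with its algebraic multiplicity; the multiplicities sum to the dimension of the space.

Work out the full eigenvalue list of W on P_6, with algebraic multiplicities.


λ = 1 (multiplicity 7)

image of 1: 1
image of x: x + 1
image of x^2: x^2 + 2x + 2
image of x^3: x^3 + 3x^2 + 6x
image of x^4: x^4 + 4x^3 + 12x^2 + 2
image of x^5: x^5 + 5x^4 + 20x^3 + 10x
image of x^6: x^6 + 6x^5 + 30x^4 + 30x^2 + 2
the matrix is upper triangular; its diagonal is (1, 1, 1, 1, 1, 1, 1)
for a triangular matrix the eigenvalues are the diagonal entries, with algebraic multiplicity their repetition count


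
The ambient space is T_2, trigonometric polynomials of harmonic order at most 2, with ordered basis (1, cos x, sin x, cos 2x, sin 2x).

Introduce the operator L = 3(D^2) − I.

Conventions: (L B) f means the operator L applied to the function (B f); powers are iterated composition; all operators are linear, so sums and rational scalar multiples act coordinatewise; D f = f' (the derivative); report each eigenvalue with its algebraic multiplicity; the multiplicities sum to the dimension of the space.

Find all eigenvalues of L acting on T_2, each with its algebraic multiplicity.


image of 1: -1
image of cos x: -4cos x
image of sin x: -4sin x
image of cos 2x: -13cos 2x
image of sin 2x: -13sin 2x
the matrix is diagonal; its diagonal is (-1, -4, -4, -13, -13)
for a triangular matrix the eigenvalues are the diagonal entries, with algebraic multiplicity their repetition count

λ = -13 (multiplicity 2), λ = -4 (multiplicity 2), λ = -1 (multiplicity 1)


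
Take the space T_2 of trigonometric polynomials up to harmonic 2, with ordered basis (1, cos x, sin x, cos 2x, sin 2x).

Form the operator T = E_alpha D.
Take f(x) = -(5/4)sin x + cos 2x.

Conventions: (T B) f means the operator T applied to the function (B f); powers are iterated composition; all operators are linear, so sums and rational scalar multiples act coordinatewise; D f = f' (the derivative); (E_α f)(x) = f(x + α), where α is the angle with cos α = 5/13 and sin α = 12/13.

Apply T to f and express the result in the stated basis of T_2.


the result is g(x) = -(25/52)cos x + (15/13)sin x - (240/169)cos 2x + (238/169)sin 2x

D f = -(5/4)cos x - 2sin 2x
E_alpha D f = -(25/52)cos x + (15/13)sin x - (240/169)cos 2x + (238/169)sin 2x
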